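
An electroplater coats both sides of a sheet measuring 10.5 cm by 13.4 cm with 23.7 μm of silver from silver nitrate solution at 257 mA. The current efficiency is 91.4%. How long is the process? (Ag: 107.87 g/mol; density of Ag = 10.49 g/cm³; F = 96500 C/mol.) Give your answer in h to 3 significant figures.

7.40 h

Plated area = 2 × 10.5 × 13.4 = 281.4 cm²
Volume = 281.4 × 23.7×10⁻⁴ cm = 0.6669 cm³
m(Ag) = 0.6669 × 10.49 = 6.996 g
n(Ag) = 6.996 / 107.87 = 0.06486 mol; n(e⁻) = 0.06486 mol
Q = 0.06486 × 96500 / 0.914 = 6848 C
t = 6848 / 0.257 = 26650 s = 7.40 h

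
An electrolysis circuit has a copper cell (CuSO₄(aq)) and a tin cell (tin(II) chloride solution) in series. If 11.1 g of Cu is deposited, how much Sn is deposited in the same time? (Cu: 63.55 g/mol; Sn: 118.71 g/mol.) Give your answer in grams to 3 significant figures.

20.7 g

n(Cu) = 11.1 / 63.55 = 0.1747 mol
Cu²⁺ + 2e⁻ → Cu, so n(e⁻) = 2 × 0.1747 = 0.3494 mol
Same current for the same time ⇒ same n(e⁻) = 0.3494 mol in both cells.
Sn²⁺ + 2e⁻ → Sn, so n(Sn) = 0.3494 / 2 = 0.1747 mol
m(Sn) = 0.1747 × 118.71 = 20.7 g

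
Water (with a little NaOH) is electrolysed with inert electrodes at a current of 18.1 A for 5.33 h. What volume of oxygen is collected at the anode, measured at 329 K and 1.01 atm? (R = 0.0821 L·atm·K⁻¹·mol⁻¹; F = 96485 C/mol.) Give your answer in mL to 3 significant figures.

Charge passed = 18.1 × 19188 = 3.473×10^5 C
n(e⁻) = Q/F = 3.473×10^5/96485 = 3.600 mol
2H₂O → O₂ + 4H⁺ + 4e⁻, so n(O₂) = 3.600 / 4 = 0.9000 mol
V = nRT/P = 0.9000 × 0.0821 × 329 / 1.01 = 24.07 L
= 24100 mL

24100 mL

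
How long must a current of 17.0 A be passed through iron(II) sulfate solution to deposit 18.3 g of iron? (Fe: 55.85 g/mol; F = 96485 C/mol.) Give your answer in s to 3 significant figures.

3720 s

n(Fe) = 18.3 / 55.85 = 0.3277 mol
Fe²⁺ + 2e⁻ → Fe, so n(e⁻) = 2 × 0.3277 = 0.6554 mol
Q = 0.6554 × 96485 = 63240 C
t = Q / I = 63240 / 17.0 = 3720 s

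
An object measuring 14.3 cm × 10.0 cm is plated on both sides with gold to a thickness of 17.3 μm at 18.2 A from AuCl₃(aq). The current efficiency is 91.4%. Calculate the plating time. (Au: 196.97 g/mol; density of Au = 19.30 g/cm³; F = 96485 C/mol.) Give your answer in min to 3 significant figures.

Plated area = 2 × 14.3 × 10.0 = 286.0 cm²
Volume = 286.0 × 17.3×10⁻⁴ cm = 0.4948 cm³
m(Au) = 0.4948 × 19.30 = 9.550 g
n(Au) = 9.550 / 196.97 = 0.04848 mol; n(e⁻) = 3 × 0.04848 = 0.1454 mol
Q = 0.1454 × 96485 / 0.914 = 15350 C
t = 15350 / 18.2 = 843.4 s = 14.1 min

14.1 min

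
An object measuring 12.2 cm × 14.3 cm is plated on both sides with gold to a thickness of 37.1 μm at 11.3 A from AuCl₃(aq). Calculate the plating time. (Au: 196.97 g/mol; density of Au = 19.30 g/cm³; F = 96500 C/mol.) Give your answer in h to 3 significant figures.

Plated area = 2 × 12.2 × 14.3 = 348.9 cm²
Volume = 348.9 × 37.1×10⁻⁴ cm = 1.294 cm³
m(Au) = 1.294 × 19.30 = 24.97 g
n(Au) = 24.97 / 196.97 = 0.1268 mol; n(e⁻) = 3 × 0.1268 = 0.3804 mol
Q = 0.3804 × 96500 = 36710 C
t = 36710 / 11.3 = 3249 s = 0.903 h

0.903 h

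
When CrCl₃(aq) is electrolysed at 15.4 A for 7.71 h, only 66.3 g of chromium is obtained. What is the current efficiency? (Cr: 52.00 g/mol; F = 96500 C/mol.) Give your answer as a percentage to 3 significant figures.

Q = 15.4 × 27756 = 4.274×10^5 C
n(e⁻) = 4.274×10^5 / 96500 = 4.429 mol
Cr³⁺ + 3e⁻ → Cr, so theoretical n(Cr) = 1.476 mol → 76.75 g
Efficiency = 66.3 / 76.75 = 0.8638 = 86.4%

86.4%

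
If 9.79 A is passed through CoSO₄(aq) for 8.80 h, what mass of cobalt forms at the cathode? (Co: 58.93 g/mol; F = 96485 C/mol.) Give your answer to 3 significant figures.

94.7 g

Q = It = 9.79 × 31680 = 3.101×10^5 C
n(e⁻) = Q/F = 3.101×10^5/96485 = 3.214 mol
Co²⁺ + 2e⁻ → Co, so n(Co) = 3.214 / 2 = 1.607 mol
m = 1.607 × 58.93 = 94.7 g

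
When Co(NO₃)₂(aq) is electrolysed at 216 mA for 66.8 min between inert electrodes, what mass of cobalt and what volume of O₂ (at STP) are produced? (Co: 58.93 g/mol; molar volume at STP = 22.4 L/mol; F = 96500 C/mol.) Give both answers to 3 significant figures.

0.264 g Co; 0.0502 L O₂

Q = 0.216 × 4008 = 865.7 C; n(e⁻) = 865.7 / 96500 = 0.008971 mol
Cathode: Co²⁺ + 2e⁻ → Co → n(Co) = 0.008971/2 = 0.004486 mol → 0.264 g
Anode: 2H₂O → O₂ + 4H⁺ + 4e⁻ → n(O₂) = 0.008971/4 = 0.002243 mol → 0.0502 L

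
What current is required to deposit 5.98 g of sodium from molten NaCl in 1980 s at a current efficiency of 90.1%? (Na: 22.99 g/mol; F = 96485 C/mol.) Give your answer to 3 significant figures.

14.1 A

n(Na) = 5.98 / 22.99 = 0.2601 mol
Na⁺ + e⁻ → Na, so n(e⁻) = 0.2601 mol
Q = 0.2601 × 96485 / 0.901 = 27850 C
I = Q / t = 27850 / 1980 s = 14.1 A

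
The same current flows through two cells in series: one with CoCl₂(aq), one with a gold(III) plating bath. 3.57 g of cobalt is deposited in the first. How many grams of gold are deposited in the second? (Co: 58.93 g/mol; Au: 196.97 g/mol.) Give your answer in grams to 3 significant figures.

n(Co) = 3.57 / 58.93 = 0.06058 mol
Co²⁺ + 2e⁻ → Co, so n(e⁻) = 2 × 0.06058 = 0.1212 mol
Since the cells are in series, n(e⁻) in the Au cell is also 0.1212 mol.
Au³⁺ + 3e⁻ → Au, so n(Au) = 0.1212 / 3 = 0.04040 mol
m(Au) = 0.04040 × 196.97 = 7.96 g

7.96 g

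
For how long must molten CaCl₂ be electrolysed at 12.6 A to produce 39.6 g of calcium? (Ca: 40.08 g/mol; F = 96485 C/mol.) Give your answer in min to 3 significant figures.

n(Ca) = 39.6 / 40.08 = 0.9880 mol
Ca²⁺ + 2e⁻ → Ca, so n(e⁻) = 2 × 0.9880 = 1.976 mol
Q = 1.976 × 96485 = 1.907×10^5 C
t = Q / I = 1.907×10^5 / 12.6 = 15130 s = 252 min

252 min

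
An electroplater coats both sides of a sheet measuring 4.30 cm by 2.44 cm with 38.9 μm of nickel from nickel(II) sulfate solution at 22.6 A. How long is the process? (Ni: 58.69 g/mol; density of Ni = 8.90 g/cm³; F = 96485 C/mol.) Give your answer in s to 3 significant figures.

Plated area = 2 × 4.30 × 2.44 = 20.98 cm²
Volume = 20.98 × 38.9×10⁻⁴ cm = 0.08161 cm³
m(Ni) = 0.08161 × 8.90 = 0.7263 g
n(Ni) = 0.7263 / 58.69 = 0.01238 mol; n(e⁻) = 2 × 0.01238 = 0.02476 mol
Q = 0.02476 × 96485 = 2389 C
t = 2389 / 22.6 = 105.7 s

106 s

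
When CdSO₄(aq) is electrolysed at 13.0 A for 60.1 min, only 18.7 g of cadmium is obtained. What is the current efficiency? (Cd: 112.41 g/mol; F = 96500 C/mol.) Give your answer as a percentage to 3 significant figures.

68.5%

Q = 13.0 × 3606 = 46880 C
n(e⁻) = 46880 / 96500 = 0.4858 mol
Cd²⁺ + 2e⁻ → Cd, so theoretical n(Cd) = 0.2429 mol → 27.30 g
Efficiency = 18.7 / 27.30 = 0.6850 = 68.5%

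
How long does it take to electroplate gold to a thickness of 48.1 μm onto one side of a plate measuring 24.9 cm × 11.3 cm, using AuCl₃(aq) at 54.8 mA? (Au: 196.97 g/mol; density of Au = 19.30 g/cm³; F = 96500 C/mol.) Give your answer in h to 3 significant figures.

Plated area = 24.9 × 11.3 = 281.4 cm²
Volume = 281.4 × 48.1×10⁻⁴ cm = 1.354 cm³
m(Au) = 1.354 × 19.30 = 26.13 g
n(Au) = 26.13 / 196.97 = 0.1327 mol; n(e⁻) = 3 × 0.1327 = 0.3981 mol
Q = 0.3981 × 96500 = 38420 C
t = 38420 / 0.0548 = 7.011×10^5 s = 195 h

195 h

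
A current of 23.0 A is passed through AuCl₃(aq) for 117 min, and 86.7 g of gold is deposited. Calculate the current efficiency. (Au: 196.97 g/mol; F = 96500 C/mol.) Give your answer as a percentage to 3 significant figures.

78.9%

Q = 23.0 × 7020 = 1.615×10^5 C
n(e⁻) = 1.615×10^5 / 96500 = 1.674 mol
Au³⁺ + 3e⁻ → Au, so theoretical n(Au) = 0.5580 mol → 109.9 g
Efficiency = 86.7 / 109.9 = 0.7889 = 78.9%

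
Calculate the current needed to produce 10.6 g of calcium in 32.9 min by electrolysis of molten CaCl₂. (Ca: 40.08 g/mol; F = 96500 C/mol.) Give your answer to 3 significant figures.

n(Ca) = 10.6 / 40.08 = 0.2645 mol
Ca²⁺ + 2e⁻ → Ca, so n(e⁻) = 2 × 0.2645 = 0.5290 mol
Q = 0.5290 × 96500 = 51050 C
I = Q / t = 51050 / 1974 s = 25.9 A

25.9 A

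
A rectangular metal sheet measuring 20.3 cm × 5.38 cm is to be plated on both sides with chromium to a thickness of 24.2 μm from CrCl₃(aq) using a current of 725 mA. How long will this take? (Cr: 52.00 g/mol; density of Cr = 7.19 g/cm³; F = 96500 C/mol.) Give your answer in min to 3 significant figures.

486 min

Plated area = 2 × 20.3 × 5.38 = 218.4 cm²
Volume = 218.4 × 24.2×10⁻⁴ cm = 0.5285 cm³
m(Cr) = 0.5285 × 7.19 = 3.800 g
n(Cr) = 3.800 / 52.00 = 0.07308 mol; n(e⁻) = 3 × 0.07308 = 0.2192 mol
Q = 0.2192 × 96500 = 21150 C
t = 21150 / 0.725 = 29170 s = 486 min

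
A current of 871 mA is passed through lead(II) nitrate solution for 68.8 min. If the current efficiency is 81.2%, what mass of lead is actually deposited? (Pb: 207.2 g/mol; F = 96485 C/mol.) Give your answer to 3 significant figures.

3.13 g

Q = 0.871 × 4128 = 3595 C
n(e⁻) = 3595 / 96485 = 0.03726 mol
Pb²⁺ + 2e⁻ → Pb, so theoretical m(Pb) = 0.01863 × 207.2 = 3.860 g
Actual mass = 81.2% × 3.860 = 3.13 g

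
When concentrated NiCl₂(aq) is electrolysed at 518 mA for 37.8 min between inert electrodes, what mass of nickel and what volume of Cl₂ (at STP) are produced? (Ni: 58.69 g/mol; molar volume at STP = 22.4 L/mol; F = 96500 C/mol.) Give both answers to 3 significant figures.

0.357 g Ni; 0.136 L Cl₂

Q = 0.518 × 2268 = 1175 C; n(e⁻) = 1175 / 96500 = 0.01218 mol
Cathode: Ni²⁺ + 2e⁻ → Ni → n(Ni) = 0.01218/2 = 0.006090 mol → 0.357 g
Anode: 2Cl⁻ → Cl₂ + 2e⁻ → n(Cl₂) = 0.01218/2 = 0.006090 mol → 0.136 L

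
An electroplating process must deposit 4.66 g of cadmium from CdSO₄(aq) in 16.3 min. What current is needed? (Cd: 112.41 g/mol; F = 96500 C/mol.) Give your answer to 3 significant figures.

8.18 A

n(Cd) = 4.66 / 112.41 = 0.04146 mol
Cd²⁺ + 2e⁻ → Cd, so n(e⁻) = 2 × 0.04146 = 0.08292 mol
Q = 0.08292 × 96500 = 8002 C
I = Q / t = 8002 / 978 s = 8.18 A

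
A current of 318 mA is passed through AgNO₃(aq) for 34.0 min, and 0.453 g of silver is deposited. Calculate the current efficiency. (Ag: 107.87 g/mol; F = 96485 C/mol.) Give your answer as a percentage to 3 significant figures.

Q = 0.318 × 2040 = 648.7 C
n(e⁻) = 648.7 / 96485 = 0.006723 mol
Ag⁺ + e⁻ → Ag, so theoretical n(Ag) = 0.006723 mol → 0.7252 g
Efficiency = 0.453 / 0.7252 = 0.6247 = 62.5%

62.5%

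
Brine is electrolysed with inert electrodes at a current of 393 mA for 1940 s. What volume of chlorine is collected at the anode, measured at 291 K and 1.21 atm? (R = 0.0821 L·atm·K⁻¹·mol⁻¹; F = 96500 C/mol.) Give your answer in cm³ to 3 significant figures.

Q = It = 0.393 × 1940 = 762.4 C
n(e⁻) = 762.4 / 96500 = 0.007901 mol
2Cl⁻ → Cl₂ + 2e⁻, so n(Cl₂) = 0.007901 / 2 = 0.003951 mol
V = nRT/P = 0.003951 × 0.0821 × 291 / 1.21 = 0.07801 L
= 78.0 cm³

78.0 cm³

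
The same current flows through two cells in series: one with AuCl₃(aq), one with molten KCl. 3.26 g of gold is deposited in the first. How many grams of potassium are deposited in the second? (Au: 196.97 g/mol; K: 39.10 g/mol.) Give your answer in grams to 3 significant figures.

n(Au) = 3.26 / 196.97 = 0.01655 mol
Au³⁺ + 3e⁻ → Au, so n(e⁻) = 3 × 0.01655 = 0.04965 mol
Same current for the same time ⇒ same n(e⁻) = 0.04965 mol in both cells.
K⁺ + e⁻ → K, so n(K) = 0.04965 mol
m(K) = 0.04965 × 39.10 = 1.94 g

1.94 g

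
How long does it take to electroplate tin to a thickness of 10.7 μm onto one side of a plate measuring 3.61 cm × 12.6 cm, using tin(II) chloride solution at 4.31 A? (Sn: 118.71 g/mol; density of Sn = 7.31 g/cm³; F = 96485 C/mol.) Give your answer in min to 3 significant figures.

Plated area = 3.61 × 12.6 = 45.49 cm²
Volume = 45.49 × 10.7×10⁻⁴ cm = 0.04867 cm³
m(Sn) = 0.04867 × 7.31 = 0.3558 g
n(Sn) = 0.3558 / 118.71 = 0.002997 mol; n(e⁻) = 2 × 0.002997 = 0.005994 mol
Q = 0.005994 × 96485 = 578.3 C
t = 578.3 / 4.31 = 134.2 s = 2.24 min

2.24 min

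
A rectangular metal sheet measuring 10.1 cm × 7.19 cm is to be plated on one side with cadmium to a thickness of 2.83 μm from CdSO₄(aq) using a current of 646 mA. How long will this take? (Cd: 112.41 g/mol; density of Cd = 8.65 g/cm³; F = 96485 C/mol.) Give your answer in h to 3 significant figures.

0.131 h

Plated area = 10.1 × 7.19 = 72.62 cm²
Volume = 72.62 × 2.83×10⁻⁴ cm = 0.02055 cm³
m(Cd) = 0.02055 × 8.65 = 0.1778 g
n(Cd) = 0.1778 / 112.41 = 0.001582 mol; n(e⁻) = 2 × 0.001582 = 0.003164 mol
Q = 0.003164 × 96485 = 305.3 C
t = 305.3 / 0.646 = 472.6 s = 0.131 h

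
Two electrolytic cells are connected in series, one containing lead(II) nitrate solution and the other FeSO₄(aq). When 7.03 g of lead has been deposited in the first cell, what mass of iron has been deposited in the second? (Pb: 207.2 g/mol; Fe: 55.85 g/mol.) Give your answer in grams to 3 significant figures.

n(Pb) = 7.03 / 207.2 = 0.03393 mol
Pb²⁺ + 2e⁻ → Pb, so n(e⁻) = 2 × 0.03393 = 0.06786 mol
Same current for the same time ⇒ same n(e⁻) = 0.06786 mol in both cells.
Fe²⁺ + 2e⁻ → Fe, so n(Fe) = 0.06786 / 2 = 0.03393 mol
m(Fe) = 0.03393 × 55.85 = 1.89 g

1.89 g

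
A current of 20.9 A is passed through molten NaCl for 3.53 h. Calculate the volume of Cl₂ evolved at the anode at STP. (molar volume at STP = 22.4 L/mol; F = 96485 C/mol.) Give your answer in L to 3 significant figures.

30.8 L

Q = It = 20.9 × 12708 = 2.656×10^5 C
n(e⁻) = Q/F = 2.656×10^5/96485 = 2.753 mol
2Cl⁻ → Cl₂ + 2e⁻, so n(Cl₂) = 2.753 / 2 = 1.377 mol
V = 1.377 × 22.4 = 30.84 L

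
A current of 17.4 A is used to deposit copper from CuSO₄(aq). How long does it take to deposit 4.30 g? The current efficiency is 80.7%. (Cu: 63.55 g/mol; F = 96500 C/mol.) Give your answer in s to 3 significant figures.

930 s

n(Cu) = 4.30 / 63.55 = 0.06766 mol
Cu²⁺ + 2e⁻ → Cu, so n(e⁻) = 2 × 0.06766 = 0.1353 mol
Q = 0.1353 × 96500 / 0.807 = 16180 C
t = Q / I = 16180 / 17.4 = 929.9 s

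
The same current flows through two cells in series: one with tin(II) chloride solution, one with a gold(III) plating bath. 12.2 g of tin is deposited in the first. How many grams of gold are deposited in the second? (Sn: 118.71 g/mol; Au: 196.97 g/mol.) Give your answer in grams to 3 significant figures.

n(Sn) = 12.2 / 118.71 = 0.1028 mol
Sn²⁺ + 2e⁻ → Sn, so n(e⁻) = 2 × 0.1028 = 0.2056 mol
The cells are in series, so the same charge (and hence the same n(e⁻) = 0.2056 mol) passes through both.
Au³⁺ + 3e⁻ → Au, so n(Au) = 0.2056 / 3 = 0.06853 mol
m(Au) = 0.06853 × 196.97 = 13.5 g

13.5 g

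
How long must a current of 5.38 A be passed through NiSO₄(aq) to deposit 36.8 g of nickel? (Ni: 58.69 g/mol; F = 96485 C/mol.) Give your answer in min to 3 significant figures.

375 min

n(Ni) = 36.8 / 58.69 = 0.6270 mol
Ni²⁺ + 2e⁻ → Ni, so n(e⁻) = 2 × 0.6270 = 1.254 mol
Q = 1.254 × 96485 = 1.210×10^5 C
t = Q / I = 1.210×10^5 / 5.38 = 22490 s = 375 min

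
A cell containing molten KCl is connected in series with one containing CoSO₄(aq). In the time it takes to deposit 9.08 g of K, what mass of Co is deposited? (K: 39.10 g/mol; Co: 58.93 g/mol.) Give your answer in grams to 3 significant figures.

n(K) = 9.08 / 39.10 = 0.2322 mol
K⁺ + e⁻ → K, so n(e⁻) = 0.2322 mol
Same current for the same time ⇒ same n(e⁻) = 0.2322 mol in both cells.
Co²⁺ + 2e⁻ → Co, so n(Co) = 0.2322 / 2 = 0.1161 mol
m(Co) = 0.1161 × 58.93 = 6.84 g

6.84 g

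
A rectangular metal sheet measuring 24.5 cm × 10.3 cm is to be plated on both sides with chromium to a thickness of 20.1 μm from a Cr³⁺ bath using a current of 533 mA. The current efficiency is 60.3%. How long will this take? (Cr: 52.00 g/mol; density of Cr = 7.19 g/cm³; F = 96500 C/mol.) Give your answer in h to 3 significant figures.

Plated area = 2 × 24.5 × 10.3 = 504.7 cm²
Volume = 504.7 × 20.1×10⁻⁴ cm = 1.014 cm³
m(Cr) = 1.014 × 7.19 = 7.291 g
n(Cr) = 7.291 / 52.00 = 0.1402 mol; n(e⁻) = 3 × 0.1402 = 0.4206 mol
Q = 0.4206 × 96500 / 0.603 = 67310 C
t = 67310 / 0.533 = 1.263×10^5 s = 35.1 h

35.1 h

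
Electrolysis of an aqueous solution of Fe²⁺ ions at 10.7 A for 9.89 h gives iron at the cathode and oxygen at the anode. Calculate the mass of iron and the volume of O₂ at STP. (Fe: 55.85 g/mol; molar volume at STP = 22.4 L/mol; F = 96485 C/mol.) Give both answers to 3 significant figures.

Q = 10.7 × 35604 = 3.810×10^5 C; n(e⁻) = 3.810×10^5 / 96485 = 3.949 mol
Cathode: Fe²⁺ + 2e⁻ → Fe → n(Fe) = 3.949/2 = 1.975 mol → 110 g
Anode: 2H₂O → O₂ + 4H⁺ + 4e⁻ → n(O₂) = 3.949/4 = 0.9873 mol → 22.1 L

110 g Fe; 22.1 L O₂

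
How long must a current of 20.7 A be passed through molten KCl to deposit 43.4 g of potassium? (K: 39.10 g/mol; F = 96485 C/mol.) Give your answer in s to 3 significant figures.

n(K) = 43.4 / 39.10 = 1.110 mol
K⁺ + e⁻ → K, so n(e⁻) = 1.110 mol
Q = 1.110 × 96485 = 1.071×10^5 C
t = Q / I = 1.071×10^5 / 20.7 = 5174 s

5170 s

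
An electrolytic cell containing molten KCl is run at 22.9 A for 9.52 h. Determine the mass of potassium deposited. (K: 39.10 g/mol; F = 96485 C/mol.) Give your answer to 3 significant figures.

318 g

Q = It = 22.9 × 34272 = 7.848×10^5 C
n(e⁻) = 7.848×10^5 / 96485 = 8.134 mol
K⁺ + e⁻ → K, so n(K) = 8.134 mol
m = 8.134 × 39.10 = 318 g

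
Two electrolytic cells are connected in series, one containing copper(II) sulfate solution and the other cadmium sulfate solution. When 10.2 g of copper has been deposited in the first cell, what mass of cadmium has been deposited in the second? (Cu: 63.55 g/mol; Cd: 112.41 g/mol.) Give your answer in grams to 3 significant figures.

n(Cu) = 10.2 / 63.55 = 0.1605 mol
Cu²⁺ + 2e⁻ → Cu, so n(e⁻) = 2 × 0.1605 = 0.3210 mol
The cells are in series, so the same charge (and hence the same n(e⁻) = 0.3210 mol) passes through both.
Cd²⁺ + 2e⁻ → Cd, so n(Cd) = 0.3210 / 2 = 0.1605 mol
m(Cd) = 0.1605 × 112.41 = 18.0 g

18.0 g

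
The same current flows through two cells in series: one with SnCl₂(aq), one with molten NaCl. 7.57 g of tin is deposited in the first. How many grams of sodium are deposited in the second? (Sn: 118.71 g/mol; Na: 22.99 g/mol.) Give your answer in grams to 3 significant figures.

2.93 g

n(Sn) = 7.57 / 118.71 = 0.06377 mol
Sn²⁺ + 2e⁻ → Sn, so n(e⁻) = 2 × 0.06377 = 0.1275 mol
The cells are in series, so the same charge (and hence the same n(e⁻) = 0.1275 mol) passes through both.
Na⁺ + e⁻ → Na, so n(Na) = 0.1275 mol
m(Na) = 0.1275 × 22.99 = 2.93 g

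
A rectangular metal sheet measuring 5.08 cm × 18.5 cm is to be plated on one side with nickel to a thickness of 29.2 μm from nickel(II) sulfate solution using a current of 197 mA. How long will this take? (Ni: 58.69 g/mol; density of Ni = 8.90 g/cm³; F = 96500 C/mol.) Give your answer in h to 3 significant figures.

11.3 h

Plated area = 5.08 × 18.5 = 93.98 cm²
Volume = 93.98 × 29.2×10⁻⁴ cm = 0.2744 cm³
m(Ni) = 0.2744 × 8.90 = 2.442 g
n(Ni) = 2.442 / 58.69 = 0.04161 mol; n(e⁻) = 2 × 0.04161 = 0.08322 mol
Q = 0.08322 × 96500 = 8031 C
t = 8031 / 0.197 = 40770 s = 11.3 h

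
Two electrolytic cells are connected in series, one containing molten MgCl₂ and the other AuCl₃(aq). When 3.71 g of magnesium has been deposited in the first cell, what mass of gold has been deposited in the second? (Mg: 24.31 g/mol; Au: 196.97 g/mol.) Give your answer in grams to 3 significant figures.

20.0 g

n(Mg) = 3.71 / 24.31 = 0.1526 mol
Mg²⁺ + 2e⁻ → Mg, so n(e⁻) = 2 × 0.1526 = 0.3052 mol
The cells are in series, so the same charge (and hence the same n(e⁻) = 0.3052 mol) passes through both.
Au³⁺ + 3e⁻ → Au, so n(Au) = 0.3052 / 3 = 0.1017 mol
m(Au) = 0.1017 × 196.97 = 20.0 g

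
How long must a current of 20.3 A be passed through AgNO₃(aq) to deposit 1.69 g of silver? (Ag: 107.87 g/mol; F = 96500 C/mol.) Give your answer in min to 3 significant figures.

n(Ag) = 1.69 / 107.87 = 0.01567 mol
Ag⁺ + e⁻ → Ag, so n(e⁻) = 0.01567 mol
Q = 0.01567 × 96500 = 1512 C
t = Q / I = 1512 / 20.3 = 74.48 s = 1.24 min

1.24 min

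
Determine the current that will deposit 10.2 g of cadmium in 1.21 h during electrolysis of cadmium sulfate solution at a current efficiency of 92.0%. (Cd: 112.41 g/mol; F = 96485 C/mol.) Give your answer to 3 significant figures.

n(Cd) = 10.2 / 112.41 = 0.09074 mol
Cd²⁺ + 2e⁻ → Cd, so n(e⁻) = 2 × 0.09074 = 0.1815 mol
Q = 0.1815 × 96485 / 0.920 = 19030 C
I = Q / t = 19030 / 4356 s = 4.37 A

4.37 A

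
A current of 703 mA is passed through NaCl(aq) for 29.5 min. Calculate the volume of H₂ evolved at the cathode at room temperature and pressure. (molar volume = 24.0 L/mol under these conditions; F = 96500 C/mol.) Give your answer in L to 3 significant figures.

Q = 0.703 A × 1770 s = 1244 C
n(e⁻) = Q/F = 1244/96500 = 0.01289 mol
2H⁺ + 2e⁻ → H₂, so n(H₂) = 0.01289 / 2 = 0.006445 mol
V = 0.006445 × 24.0 = 0.1547 L

0.155 L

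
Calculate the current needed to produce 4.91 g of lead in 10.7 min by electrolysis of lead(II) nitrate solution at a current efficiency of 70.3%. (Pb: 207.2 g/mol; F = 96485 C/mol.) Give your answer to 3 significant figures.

n(Pb) = 4.91 / 207.2 = 0.02370 mol
Pb²⁺ + 2e⁻ → Pb, so n(e⁻) = 2 × 0.02370 = 0.04740 mol
Q = 0.04740 × 96485 / 0.703 = 6506 C
I = Q / t = 6506 / 642 s = 10.1 A

10.1 A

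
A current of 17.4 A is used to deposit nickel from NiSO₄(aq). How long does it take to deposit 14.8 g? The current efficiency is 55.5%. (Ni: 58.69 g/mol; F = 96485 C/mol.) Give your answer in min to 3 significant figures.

n(Ni) = 14.8 / 58.69 = 0.2522 mol
Ni²⁺ + 2e⁻ → Ni, so n(e⁻) = 2 × 0.2522 = 0.5044 mol
Q = 0.5044 × 96485 / 0.555 = 87690 C
t = Q / I = 87690 / 17.4 = 5040 s = 84.0 min

84.0 min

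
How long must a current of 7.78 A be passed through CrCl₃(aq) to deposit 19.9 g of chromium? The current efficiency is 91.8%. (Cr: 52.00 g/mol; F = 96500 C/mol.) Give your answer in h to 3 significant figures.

n(Cr) = 19.9 / 52.00 = 0.3827 mol
Cr³⁺ + 3e⁻ → Cr, so n(e⁻) = 3 × 0.3827 = 1.148 mol
Q = 1.148 × 96500 / 0.918 = 1.207×10^5 C
t = Q / I = 1.207×10^5 / 7.78 = 15510 s = 4.31 h

4.31 h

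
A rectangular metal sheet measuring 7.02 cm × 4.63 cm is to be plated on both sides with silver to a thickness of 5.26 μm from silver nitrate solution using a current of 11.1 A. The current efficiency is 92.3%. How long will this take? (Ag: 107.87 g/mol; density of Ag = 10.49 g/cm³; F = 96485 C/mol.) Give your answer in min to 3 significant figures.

Plated area = 2 × 7.02 × 4.63 = 65.01 cm²
Volume = 65.01 × 5.26×10⁻⁴ cm = 0.03420 cm³
m(Ag) = 0.03420 × 10.49 = 0.3588 g
n(Ag) = 0.3588 / 107.87 = 0.003326 mol; n(e⁻) = 0.003326 mol
Q = 0.003326 × 96485 / 0.923 = 347.7 C
t = 347.7 / 11.1 = 31.32 s = 0.522 min

0.522 min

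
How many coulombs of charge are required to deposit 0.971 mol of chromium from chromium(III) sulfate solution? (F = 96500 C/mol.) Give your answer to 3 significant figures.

2.81×10^5 C

Cr³⁺ + 3e⁻ → Cr, so n(e⁻) = 3 × 0.971 = 2.913 mol
Q = 2.913 × 96500 = 2.811×10^5 C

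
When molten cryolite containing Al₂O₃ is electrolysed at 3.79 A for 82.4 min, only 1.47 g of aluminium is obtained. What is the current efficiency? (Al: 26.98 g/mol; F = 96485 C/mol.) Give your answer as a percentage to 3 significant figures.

Q = 3.79 × 4944 = 18740 C
n(e⁻) = 18740 / 96485 = 0.1942 mol
Al³⁺ + 3e⁻ → Al, so theoretical n(Al) = 0.06473 mol → 1.746 g
Efficiency = 1.47 / 1.746 = 0.8419 = 84.2%

84.2%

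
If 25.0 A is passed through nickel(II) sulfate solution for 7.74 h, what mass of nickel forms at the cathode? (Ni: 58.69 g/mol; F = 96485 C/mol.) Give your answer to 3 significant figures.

Charge passed = 25.0 × 27864 = 6.966×10^5 C
Moles of electrons = 6.966×10^5 / 96485 = 7.220 mol
Ni²⁺ + 2e⁻ → Ni, so n(Ni) = 7.220 / 2 = 3.610 mol
m = 3.610 × 58.69 = 212 g

212 g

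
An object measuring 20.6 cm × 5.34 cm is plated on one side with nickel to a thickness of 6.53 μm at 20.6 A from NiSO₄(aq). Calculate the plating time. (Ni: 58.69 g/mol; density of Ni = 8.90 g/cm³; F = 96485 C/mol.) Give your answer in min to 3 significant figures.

Plated area = 20.6 × 5.34 = 110.0 cm²
Volume = 110.0 × 6.53×10⁻⁴ cm = 0.07183 cm³
m(Ni) = 0.07183 × 8.90 = 0.6393 g
n(Ni) = 0.6393 / 58.69 = 0.01089 mol; n(e⁻) = 2 × 0.01089 = 0.02178 mol
Q = 0.02178 × 96485 = 2101 C
t = 2101 / 20.6 = 102.0 s = 1.70 min

1.70 min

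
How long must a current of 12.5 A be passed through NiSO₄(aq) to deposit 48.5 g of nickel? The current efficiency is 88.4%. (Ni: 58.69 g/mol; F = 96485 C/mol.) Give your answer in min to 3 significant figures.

241 min

n(Ni) = 48.5 / 58.69 = 0.8264 mol
Ni²⁺ + 2e⁻ → Ni, so n(e⁻) = 2 × 0.8264 = 1.653 mol
Q = 1.653 × 96485 / 0.884 = 1.804×10^5 C
t = Q / I = 1.804×10^5 / 12.5 = 14430 s = 241 min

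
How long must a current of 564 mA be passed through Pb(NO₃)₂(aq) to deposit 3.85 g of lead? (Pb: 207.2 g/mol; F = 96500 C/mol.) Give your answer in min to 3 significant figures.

n(Pb) = 3.85 / 207.2 = 0.01858 mol
Pb²⁺ + 2e⁻ → Pb, so n(e⁻) = 2 × 0.01858 = 0.03716 mol
Q = 0.03716 × 96500 = 3586 C
t = Q / I = 3586 / 0.564 = 6358 s = 106 min

106 min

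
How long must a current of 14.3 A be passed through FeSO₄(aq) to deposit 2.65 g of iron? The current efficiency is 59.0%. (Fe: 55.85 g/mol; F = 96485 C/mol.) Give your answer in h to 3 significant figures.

0.301 h

n(Fe) = 2.65 / 55.85 = 0.04745 mol
Fe²⁺ + 2e⁻ → Fe, so n(e⁻) = 2 × 0.04745 = 0.09490 mol
Q = 0.09490 × 96485 / 0.590 = 15520 C
t = Q / I = 15520 / 14.3 = 1085 s = 0.301 h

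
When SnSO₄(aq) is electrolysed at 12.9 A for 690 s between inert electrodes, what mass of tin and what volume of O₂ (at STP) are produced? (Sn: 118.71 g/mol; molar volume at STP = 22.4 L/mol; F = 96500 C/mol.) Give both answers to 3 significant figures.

5.47 g Sn; 0.517 L O₂

Q = 12.9 × 690 = 8901 C; n(e⁻) = 8901 / 96500 = 0.09224 mol
Cathode: Sn²⁺ + 2e⁻ → Sn → n(Sn) = 0.09224/2 = 0.04612 mol → 5.47 g
Anode: 2H₂O → O₂ + 4H⁺ + 4e⁻ → n(O₂) = 0.09224/4 = 0.02306 mol → 0.517 L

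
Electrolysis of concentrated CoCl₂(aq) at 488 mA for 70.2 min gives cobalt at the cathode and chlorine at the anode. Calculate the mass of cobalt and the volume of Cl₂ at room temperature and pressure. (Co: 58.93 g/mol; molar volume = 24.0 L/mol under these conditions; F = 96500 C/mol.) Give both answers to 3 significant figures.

0.628 g Co; 0.256 L Cl₂

Q = 0.488 × 4212 = 2055 C; n(e⁻) = 2055 / 96500 = 0.02130 mol
Cathode: Co²⁺ + 2e⁻ → Co → n(Co) = 0.02130/2 = 0.01065 mol → 0.628 g
Anode: 2Cl⁻ → Cl₂ + 2e⁻ → n(Cl₂) = 0.02130/2 = 0.01065 mol → 0.256 L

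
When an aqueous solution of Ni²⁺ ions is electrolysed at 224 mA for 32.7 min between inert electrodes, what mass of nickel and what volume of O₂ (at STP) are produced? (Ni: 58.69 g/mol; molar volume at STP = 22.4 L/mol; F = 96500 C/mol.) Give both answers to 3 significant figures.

0.134 g Ni; 0.0255 L O₂

Q = 0.224 × 1962 = 439.5 C; n(e⁻) = 439.5 / 96500 = 0.004554 mol
Cathode: Ni²⁺ + 2e⁻ → Ni → n(Ni) = 0.004554/2 = 0.002277 mol → 0.134 g
Anode: 2H₂O → O₂ + 4H⁺ + 4e⁻ → n(O₂) = 0.004554/4 = 0.001139 mol → 0.0255 L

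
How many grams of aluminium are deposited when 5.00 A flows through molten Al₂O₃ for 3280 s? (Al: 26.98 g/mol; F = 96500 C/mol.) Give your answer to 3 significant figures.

Charge passed = 5.00 × 3280 = 16400 C
n(e⁻) = Q/F = 16400/96500 = 0.1699 mol
Al³⁺ + 3e⁻ → Al, so n(Al) = 0.1699 / 3 = 0.05663 mol
m = 0.05663 × 26.98 = 1.53 g

1.53 g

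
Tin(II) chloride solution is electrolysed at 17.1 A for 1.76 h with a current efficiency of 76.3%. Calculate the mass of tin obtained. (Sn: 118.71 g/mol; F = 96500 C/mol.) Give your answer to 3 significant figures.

Q = 17.1 × 6336 = 1.083×10^5 C
n(e⁻) = 1.083×10^5 / 96500 = 1.122 mol
Sn²⁺ + 2e⁻ → Sn, so theoretical m(Sn) = 0.5610 × 118.71 = 66.60 g
Actual mass = 76.3% × 66.60 = 50.8 g

50.8 g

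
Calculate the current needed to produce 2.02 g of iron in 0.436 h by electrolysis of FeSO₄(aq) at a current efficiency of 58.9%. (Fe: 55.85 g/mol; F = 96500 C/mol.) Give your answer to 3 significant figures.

7.55 A

n(Fe) = 2.02 / 55.85 = 0.03617 mol
Fe²⁺ + 2e⁻ → Fe, so n(e⁻) = 2 × 0.03617 = 0.07234 mol
Q = 0.07234 × 96500 / 0.589 = 11850 C
I = Q / t = 11850 / 1569.6 s = 7.55 A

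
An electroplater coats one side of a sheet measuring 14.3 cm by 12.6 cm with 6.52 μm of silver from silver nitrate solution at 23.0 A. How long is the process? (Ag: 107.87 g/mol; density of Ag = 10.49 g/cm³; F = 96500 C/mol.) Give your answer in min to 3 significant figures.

0.799 min

Plated area = 14.3 × 12.6 = 180.2 cm²
Volume = 180.2 × 6.52×10⁻⁴ cm = 0.1175 cm³
m(Ag) = 0.1175 × 10.49 = 1.233 g
n(Ag) = 1.233 / 107.87 = 0.01143 mol; n(e⁻) = 0.01143 mol
Q = 0.01143 × 96500 = 1103 C
t = 1103 / 23.0 = 47.96 s = 0.799 min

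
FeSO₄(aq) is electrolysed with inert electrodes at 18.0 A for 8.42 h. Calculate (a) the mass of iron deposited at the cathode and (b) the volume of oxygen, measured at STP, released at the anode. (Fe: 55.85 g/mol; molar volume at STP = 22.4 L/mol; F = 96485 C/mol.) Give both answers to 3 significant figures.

158 g Fe; 31.7 L O₂

Q = 18.0 × 30312 = 5.456×10^5 C; n(e⁻) = 5.456×10^5 / 96485 = 5.655 mol
Cathode: Fe²⁺ + 2e⁻ → Fe → n(Fe) = 5.655/2 = 2.828 mol → 158 g
Anode: 2H₂O → O₂ + 4H⁺ + 4e⁻ → n(O₂) = 5.655/4 = 1.414 mol → 31.7 L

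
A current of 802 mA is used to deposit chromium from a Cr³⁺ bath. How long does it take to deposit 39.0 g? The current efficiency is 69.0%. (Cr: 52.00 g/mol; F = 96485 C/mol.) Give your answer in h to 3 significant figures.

109 h

n(Cr) = 39.0 / 52.00 = 0.7500 mol
Cr³⁺ + 3e⁻ → Cr, so n(e⁻) = 3 × 0.7500 = 2.250 mol
Q = 2.250 × 96485 / 0.690 = 3.146×10^5 C
t = Q / I = 3.146×10^5 / 0.802 = 3.923×10^5 s = 109 h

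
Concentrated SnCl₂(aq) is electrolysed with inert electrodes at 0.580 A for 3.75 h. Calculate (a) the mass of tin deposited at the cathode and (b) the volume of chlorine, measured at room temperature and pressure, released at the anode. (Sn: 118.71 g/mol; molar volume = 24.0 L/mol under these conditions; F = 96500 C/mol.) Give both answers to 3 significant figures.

Q = 0.580 × 13500 = 7830 C; n(e⁻) = 7830 / 96500 = 0.08114 mol
Cathode: Sn²⁺ + 2e⁻ → Sn → n(Sn) = 0.08114/2 = 0.04057 mol → 4.82 g
Anode: 2Cl⁻ → Cl₂ + 2e⁻ → n(Cl₂) = 0.08114/2 = 0.04057 mol → 0.974 L

4.82 g Sn; 0.974 L Cl₂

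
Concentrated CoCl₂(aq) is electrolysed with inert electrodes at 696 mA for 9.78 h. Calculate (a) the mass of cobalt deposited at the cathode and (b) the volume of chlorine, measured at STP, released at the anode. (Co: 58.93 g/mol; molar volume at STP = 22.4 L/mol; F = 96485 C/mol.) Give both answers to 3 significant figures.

Q = 0.696 × 35208 = 24500 C; n(e⁻) = 24500 / 96485 = 0.2539 mol
Cathode: Co²⁺ + 2e⁻ → Co → n(Co) = 0.2539/2 = 0.1270 mol → 7.48 g
Anode: 2Cl⁻ → Cl₂ + 2e⁻ → n(Cl₂) = 0.2539/2 = 0.1270 mol → 2.84 L

7.48 g Co; 2.84 L Cl₂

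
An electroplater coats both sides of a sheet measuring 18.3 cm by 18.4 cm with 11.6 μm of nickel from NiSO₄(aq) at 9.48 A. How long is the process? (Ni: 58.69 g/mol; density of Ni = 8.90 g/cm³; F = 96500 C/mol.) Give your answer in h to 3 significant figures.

0.670 h

Plated area = 2 × 18.3 × 18.4 = 673.4 cm²
Volume = 673.4 × 11.6×10⁻⁴ cm = 0.7811 cm³
m(Ni) = 0.7811 × 8.90 = 6.952 g
n(Ni) = 6.952 / 58.69 = 0.1185 mol; n(e⁻) = 2 × 0.1185 = 0.2370 mol
Q = 0.2370 × 96500 = 22870 C
t = 22870 / 9.48 = 2412 s = 0.670 h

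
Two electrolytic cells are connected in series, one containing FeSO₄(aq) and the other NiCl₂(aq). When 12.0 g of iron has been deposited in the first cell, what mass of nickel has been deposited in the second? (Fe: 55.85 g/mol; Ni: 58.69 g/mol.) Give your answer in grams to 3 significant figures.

12.6 g

n(Fe) = 12.0 / 55.85 = 0.2149 mol
Fe²⁺ + 2e⁻ → Fe, so n(e⁻) = 2 × 0.2149 = 0.4298 mol
Same current for the same time ⇒ same n(e⁻) = 0.4298 mol in both cells.
Ni²⁺ + 2e⁻ → Ni, so n(Ni) = 0.4298 / 2 = 0.2149 mol
m(Ni) = 0.2149 × 58.69 = 12.6 g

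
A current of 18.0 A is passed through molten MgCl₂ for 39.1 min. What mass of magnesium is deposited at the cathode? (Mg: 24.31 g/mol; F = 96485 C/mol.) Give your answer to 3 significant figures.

5.32 g

Q = 18.0 A × 2346 s = 42230 C
n(e⁻) = Q/F = 42230/96485 = 0.4377 mol
Mg²⁺ + 2e⁻ → Mg, so n(Mg) = 0.4377 / 2 = 0.2189 mol
m = 0.2189 × 24.31 = 5.32 g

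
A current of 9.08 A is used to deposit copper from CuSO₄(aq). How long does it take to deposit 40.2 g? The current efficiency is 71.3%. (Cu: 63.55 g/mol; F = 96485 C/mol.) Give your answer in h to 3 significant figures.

5.24 h

n(Cu) = 40.2 / 63.55 = 0.6326 mol
Cu²⁺ + 2e⁻ → Cu, so n(e⁻) = 2 × 0.6326 = 1.265 mol
Q = 1.265 × 96485 / 0.713 = 1.712×10^5 C
t = Q / I = 1.712×10^5 / 9.08 = 18850 s = 5.24 h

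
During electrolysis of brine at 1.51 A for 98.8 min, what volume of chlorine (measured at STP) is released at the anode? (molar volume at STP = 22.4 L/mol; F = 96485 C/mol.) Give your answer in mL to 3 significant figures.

Q = 1.51 A × 5928 s = 8951 C
n(e⁻) = 8951 / 96485 = 0.09277 mol
2Cl⁻ → Cl₂ + 2e⁻, so n(Cl₂) = 0.09277 / 2 = 0.04639 mol
V = 0.04639 × 22.4 = 1.039 L
= 1040 mL

1040 mL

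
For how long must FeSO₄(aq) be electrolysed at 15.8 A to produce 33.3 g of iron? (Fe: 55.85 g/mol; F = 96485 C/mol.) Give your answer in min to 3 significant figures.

n(Fe) = 33.3 / 55.85 = 0.5962 mol
Fe²⁺ + 2e⁻ → Fe, so n(e⁻) = 2 × 0.5962 = 1.192 mol
Q = 1.192 × 96485 = 1.150×10^5 C
t = Q / I = 1.150×10^5 / 15.8 = 7278 s = 121 min

121 min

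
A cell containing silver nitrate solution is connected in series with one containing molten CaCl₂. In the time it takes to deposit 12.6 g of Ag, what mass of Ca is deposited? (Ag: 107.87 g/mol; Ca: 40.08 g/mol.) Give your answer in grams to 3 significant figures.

n(Ag) = 12.6 / 107.87 = 0.1168 mol
Ag⁺ + e⁻ → Ag, so n(e⁻) = 0.1168 mol
Since the cells are in series, n(e⁻) in the Ca cell is also 0.1168 mol.
Ca²⁺ + 2e⁻ → Ca, so n(Ca) = 0.1168 / 2 = 0.05840 mol
m(Ca) = 0.05840 × 40.08 = 2.34 g

2.34 g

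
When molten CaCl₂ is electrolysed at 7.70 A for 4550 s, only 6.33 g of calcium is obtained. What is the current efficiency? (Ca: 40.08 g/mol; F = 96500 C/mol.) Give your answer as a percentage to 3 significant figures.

87.0%

Q = 7.70 × 4550 = 35040 C
n(e⁻) = 35040 / 96500 = 0.3631 mol
Ca²⁺ + 2e⁻ → Ca, so theoretical n(Ca) = 0.1816 mol → 7.279 g
Efficiency = 6.33 / 7.279 = 0.8696 = 87.0%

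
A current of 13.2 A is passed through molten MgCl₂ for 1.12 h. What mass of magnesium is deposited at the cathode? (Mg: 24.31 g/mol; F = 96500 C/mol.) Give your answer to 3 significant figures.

Q = It = 13.2 × 4032 = 53220 C
n(e⁻) = Q/F = 53220/96500 = 0.5515 mol
Mg²⁺ + 2e⁻ → Mg, so n(Mg) = 0.5515 / 2 = 0.2758 mol
m = 0.2758 × 24.31 = 6.70 g

6.70 g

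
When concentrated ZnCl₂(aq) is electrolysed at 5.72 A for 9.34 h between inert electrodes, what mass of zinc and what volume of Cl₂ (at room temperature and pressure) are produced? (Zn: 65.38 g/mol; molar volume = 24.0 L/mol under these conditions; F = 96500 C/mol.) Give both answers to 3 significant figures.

Q = 5.72 × 33624 = 1.923×10^5 C; n(e⁻) = 1.923×10^5 / 96500 = 1.993 mol
Cathode: Zn²⁺ + 2e⁻ → Zn → n(Zn) = 1.993/2 = 0.9965 mol → 65.2 g
Anode: 2Cl⁻ → Cl₂ + 2e⁻ → n(Cl₂) = 1.993/2 = 0.9965 mol → 23.9 L

65.2 g Zn; 23.9 L Cl₂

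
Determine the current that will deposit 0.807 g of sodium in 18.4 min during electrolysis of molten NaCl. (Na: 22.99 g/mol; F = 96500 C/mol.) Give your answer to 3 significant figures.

n(Na) = 0.807 / 22.99 = 0.03510 mol
Na⁺ + e⁻ → Na, so n(e⁻) = 0.03510 mol
Q = 0.03510 × 96500 = 3387 C
I = Q / t = 3387 / 1104 s = 3.07 A

3.07 A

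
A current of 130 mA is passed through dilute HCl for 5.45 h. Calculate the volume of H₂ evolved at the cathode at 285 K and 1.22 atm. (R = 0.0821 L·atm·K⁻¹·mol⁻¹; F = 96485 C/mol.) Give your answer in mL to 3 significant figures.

254 mL

Q = 0.130 A × 19620 s = 2551 C
n(e⁻) = 2551 / 96485 = 0.02644 mol
2H⁺ + 2e⁻ → H₂, so n(H₂) = 0.02644 / 2 = 0.01322 mol
V = nRT/P = 0.01322 × 0.0821 × 285 / 1.22 = 0.2535 L
= 254 mL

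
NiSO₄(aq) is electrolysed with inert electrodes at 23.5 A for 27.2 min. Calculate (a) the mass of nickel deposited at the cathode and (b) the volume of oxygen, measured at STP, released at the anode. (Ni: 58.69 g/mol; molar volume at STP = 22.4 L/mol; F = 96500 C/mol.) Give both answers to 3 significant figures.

11.7 g Ni; 2.23 L O₂

Q = 23.5 × 1632 = 38350 C; n(e⁻) = 38350 / 96500 = 0.3974 mol
Cathode: Ni²⁺ + 2e⁻ → Ni → n(Ni) = 0.3974/2 = 0.1987 mol → 11.7 g
Anode: 2H₂O → O₂ + 4H⁺ + 4e⁻ → n(O₂) = 0.3974/4 = 0.09935 mol → 2.23 L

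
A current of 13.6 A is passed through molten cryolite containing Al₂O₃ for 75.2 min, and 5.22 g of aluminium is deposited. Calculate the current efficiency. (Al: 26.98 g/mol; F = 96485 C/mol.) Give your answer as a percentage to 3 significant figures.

91.3%

Q = 13.6 × 4512 = 61360 C
n(e⁻) = 61360 / 96485 = 0.6360 mol
Al³⁺ + 3e⁻ → Al, so theoretical n(Al) = 0.2120 mol → 5.720 g
Efficiency = 5.22 / 5.720 = 0.9126 = 91.3%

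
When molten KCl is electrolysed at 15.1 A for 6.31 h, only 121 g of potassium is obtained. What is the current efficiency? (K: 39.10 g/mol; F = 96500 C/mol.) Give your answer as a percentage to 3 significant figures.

87.1%

Q = 15.1 × 22716 = 3.430×10^5 C
n(e⁻) = 3.430×10^5 / 96500 = 3.554 mol
K⁺ + e⁻ → K, so theoretical n(K) = 3.554 mol → 139.0 g
Efficiency = 121 / 139.0 = 0.8705 = 87.1%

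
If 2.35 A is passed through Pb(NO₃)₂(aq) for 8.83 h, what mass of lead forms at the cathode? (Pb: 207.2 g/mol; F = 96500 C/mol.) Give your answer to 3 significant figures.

Charge passed = 2.35 × 31788 = 74700 C
Moles of electrons = 74700 / 96500 = 0.7741 mol
Pb²⁺ + 2e⁻ → Pb, so n(Pb) = 0.7741 / 2 = 0.3871 mol
m = 0.3871 × 207.2 = 80.2 g

80.2 g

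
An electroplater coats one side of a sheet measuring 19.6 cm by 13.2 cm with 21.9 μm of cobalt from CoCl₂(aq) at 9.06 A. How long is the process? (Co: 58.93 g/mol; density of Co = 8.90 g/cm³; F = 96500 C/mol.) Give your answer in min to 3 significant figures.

Plated area = 19.6 × 13.2 = 258.7 cm²
Volume = 258.7 × 21.9×10⁻⁴ cm = 0.5666 cm³
m(Co) = 0.5666 × 8.90 = 5.043 g
n(Co) = 5.043 / 58.93 = 0.08558 mol; n(e⁻) = 2 × 0.08558 = 0.1712 mol
Q = 0.1712 × 96500 = 16520 C
t = 16520 / 9.06 = 1823 s = 30.4 min

30.4 min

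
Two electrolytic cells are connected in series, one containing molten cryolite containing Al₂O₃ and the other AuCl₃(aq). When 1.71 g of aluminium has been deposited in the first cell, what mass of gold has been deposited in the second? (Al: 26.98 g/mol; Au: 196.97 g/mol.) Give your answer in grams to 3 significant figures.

12.5 g

n(Al) = 1.71 / 26.98 = 0.06338 mol
Al³⁺ + 3e⁻ → Al, so n(e⁻) = 3 × 0.06338 = 0.1901 mol
The cells are in series, so the same charge (and hence the same n(e⁻) = 0.1901 mol) passes through both.
Au³⁺ + 3e⁻ → Au, so n(Au) = 0.1901 / 3 = 0.06337 mol
m(Au) = 0.06337 × 196.97 = 12.5 g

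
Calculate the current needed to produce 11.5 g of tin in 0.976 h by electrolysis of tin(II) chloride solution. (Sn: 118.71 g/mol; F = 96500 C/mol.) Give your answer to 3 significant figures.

n(Sn) = 11.5 / 118.71 = 0.09687 mol
Sn²⁺ + 2e⁻ → Sn, so n(e⁻) = 2 × 0.09687 = 0.1937 mol
Q = 0.1937 × 96500 = 18690 C
I = Q / t = 18690 / 3513.6 s = 5.32 A

5.32 A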